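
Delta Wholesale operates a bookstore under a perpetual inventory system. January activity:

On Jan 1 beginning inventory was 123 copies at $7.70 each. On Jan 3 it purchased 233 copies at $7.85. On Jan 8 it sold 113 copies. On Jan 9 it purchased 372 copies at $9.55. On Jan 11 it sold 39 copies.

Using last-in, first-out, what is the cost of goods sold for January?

COGS = $1,259.50

Jan 8, 113 sold [LIFO — newest first]: 113 @ $7.85 = $887.05
Jan 11, 39 sold [LIFO — newest first]: 39 @ $9.55 = $372.45
Total COGS = $887.05 + $372.45 = $1,259.50
Ending inventory: 123 @ $7.70 + 120 @ $7.85 + 333 @ $9.55 = $5,069.25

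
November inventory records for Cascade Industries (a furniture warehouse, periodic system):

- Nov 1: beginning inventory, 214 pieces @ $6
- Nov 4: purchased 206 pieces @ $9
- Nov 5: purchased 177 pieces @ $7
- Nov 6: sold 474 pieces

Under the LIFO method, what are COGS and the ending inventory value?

Nov 6, 474 sold [LIFO — newest first]: 177 @ $7 + 206 @ $9 + 91 @ $6 = $3,639
Ending inventory: 123 @ $6 = $738
Check: goods available $4,377 = COGS $3,639 + ending $738

COGS = $3,639; ending inventory = $738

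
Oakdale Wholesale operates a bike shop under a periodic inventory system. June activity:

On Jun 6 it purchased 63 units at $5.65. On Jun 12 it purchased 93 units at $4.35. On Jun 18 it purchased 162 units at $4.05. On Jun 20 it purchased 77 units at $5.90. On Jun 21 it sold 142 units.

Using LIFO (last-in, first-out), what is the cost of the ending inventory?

Ending inventory = $1,153.35

Jun 21, 142 sold [LIFO — newest first]: 77 @ $5.90 + 65 @ $4.05 = $717.55
Ending inventory: 63 @ $5.65 + 93 @ $4.35 + 97 @ $4.05 = $1,153.35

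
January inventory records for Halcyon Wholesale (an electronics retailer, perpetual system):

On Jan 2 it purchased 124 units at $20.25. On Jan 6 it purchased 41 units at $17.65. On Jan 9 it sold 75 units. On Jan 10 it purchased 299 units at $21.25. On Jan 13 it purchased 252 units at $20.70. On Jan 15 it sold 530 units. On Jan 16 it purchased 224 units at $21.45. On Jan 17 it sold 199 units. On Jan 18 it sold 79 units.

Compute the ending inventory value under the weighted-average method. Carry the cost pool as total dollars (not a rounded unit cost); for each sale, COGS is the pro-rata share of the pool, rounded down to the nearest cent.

After Jan 2: 124 on hand, pool $2,511.00 (≈ $20.2500 each)
After Jan 6: 165 on hand, pool $3,234.65 (≈ $19.6039 each)
Jan 9, sell 75: 75/165 × $3,234.65 → $1,470.29
After Jan 10: 389 on hand, pool $8,118.11 (≈ $20.8692 each)
After Jan 13: 641 on hand, pool $13,334.51 (≈ $20.8027 each)
Jan 15, sell 530: 530/641 × $13,334.51 → $11,025.41
After Jan 16: 335 on hand, pool $7,113.90 (≈ $21.2355 each)
Jan 17, sell 199: 199/335 × $7,113.90 → $4,225.86
Jan 18, sell 79: 79/136 × $2,888.04 → $1,677.61
Total COGS = $1,470.29 + $11,025.41 + $4,225.86 + $1,677.61 = $18,399.17
Ending inventory (cost pool remaining) = $1,210.43
Check: goods available $19,609.60 = COGS $18,399.17 + ending $1,210.43

Ending inventory = $1,210.43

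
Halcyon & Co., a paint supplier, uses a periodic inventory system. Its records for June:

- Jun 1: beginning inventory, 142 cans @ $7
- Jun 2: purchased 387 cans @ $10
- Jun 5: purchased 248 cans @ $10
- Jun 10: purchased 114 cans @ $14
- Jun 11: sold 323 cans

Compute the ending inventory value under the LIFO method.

Jun 11, 323 sold [LIFO — newest first]: 114 @ $14 + 209 @ $10 = $3,686
Ending inventory: 142 @ $7 + 387 @ $10 + 39 @ $10 = $5,254
Check: goods available $8,940 = COGS $3,686 + ending $5,254

Ending inventory = $5,254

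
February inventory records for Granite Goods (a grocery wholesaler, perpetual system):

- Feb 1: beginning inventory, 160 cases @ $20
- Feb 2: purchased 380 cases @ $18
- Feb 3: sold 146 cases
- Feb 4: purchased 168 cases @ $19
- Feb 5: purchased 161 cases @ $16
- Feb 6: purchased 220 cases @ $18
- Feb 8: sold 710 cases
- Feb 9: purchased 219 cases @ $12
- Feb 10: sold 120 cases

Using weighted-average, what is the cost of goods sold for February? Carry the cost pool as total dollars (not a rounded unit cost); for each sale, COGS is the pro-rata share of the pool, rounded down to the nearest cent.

After Feb 1: 160 on hand, pool $3,200.00 (≈ $20.0000 each)
After Feb 2: 540 on hand, pool $10,040.00 (≈ $18.5926 each)
Feb 3, sell 146: 146/540 × $10,040.00 → $2,714.51
After Feb 4: 562 on hand, pool $10,517.49 (≈ $18.7144 each)
After Feb 5: 723 on hand, pool $13,093.49 (≈ $18.1099 each)
After Feb 6: 943 on hand, pool $17,053.49 (≈ $18.0843 each)
Feb 8, sell 710: 710/943 × $17,053.49 → $12,839.84
After Feb 9: 452 on hand, pool $6,841.65 (≈ $15.1364 each)
Feb 10, sell 120: 120/452 × $6,841.65 → $1,816.36
Total COGS = $2,714.51 + $12,839.84 + $1,816.36 = $17,370.71
Ending inventory (cost pool remaining) = $5,025.29

COGS = $17,370.71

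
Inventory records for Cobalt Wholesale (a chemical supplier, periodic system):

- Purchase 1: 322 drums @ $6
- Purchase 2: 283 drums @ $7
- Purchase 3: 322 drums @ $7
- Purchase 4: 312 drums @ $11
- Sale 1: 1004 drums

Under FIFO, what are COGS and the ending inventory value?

COGS = $7,014; ending inventory = $2,585

Sale 1 (1004) [FIFO — oldest first]: 322 @ $6 + 283 @ $7 + 322 @ $7 + 77 @ $11 = $7,014
Ending inventory: 235 @ $11 = $2,585
Check: goods available $9,599 = COGS $7,014 + ending $2,585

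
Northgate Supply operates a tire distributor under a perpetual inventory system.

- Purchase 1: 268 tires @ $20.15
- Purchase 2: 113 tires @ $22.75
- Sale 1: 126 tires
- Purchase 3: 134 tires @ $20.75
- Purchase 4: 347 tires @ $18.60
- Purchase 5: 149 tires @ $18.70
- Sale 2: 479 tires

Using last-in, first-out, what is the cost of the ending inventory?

Ending inventory = $8,234.95

Sale 1 (126) [LIFO — newest first]: 113 @ $22.75 + 13 @ $20.15 = $2,832.70
Sale 2 (479) [LIFO — newest first]: 149 @ $18.70 + 330 @ $18.60 = $8,924.30
Total COGS = $2,832.70 + $8,924.30 = $11,757.00
Ending inventory: 255 @ $20.15 + 134 @ $20.75 + 17 @ $18.60 = $8,234.95
Check: goods available $19,991.95 = COGS $11,757.00 + ending $8,234.95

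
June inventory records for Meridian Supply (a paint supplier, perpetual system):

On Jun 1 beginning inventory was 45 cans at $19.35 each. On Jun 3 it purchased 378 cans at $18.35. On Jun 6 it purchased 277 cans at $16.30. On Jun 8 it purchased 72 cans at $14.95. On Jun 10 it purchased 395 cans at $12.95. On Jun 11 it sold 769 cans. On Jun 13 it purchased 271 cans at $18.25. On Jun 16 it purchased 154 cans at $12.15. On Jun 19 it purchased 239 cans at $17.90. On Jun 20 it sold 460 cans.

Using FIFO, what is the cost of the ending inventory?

Jun 11, 769 sold [FIFO — oldest first]: 45 @ $19.35 + 378 @ $18.35 + 277 @ $16.30 + 69 @ $14.95 = $13,353.70
Jun 20, 460 sold [FIFO — oldest first]: 3 @ $14.95 + 395 @ $12.95 + 62 @ $18.25 = $6,291.60
Total COGS = $13,353.70 + $6,291.60 = $19,645.30
Ending inventory: 209 @ $18.25 + 154 @ $12.15 + 239 @ $17.90 = $9,963.45
Check: goods available $29,608.75 = COGS $19,645.30 + ending $9,963.45

Ending inventory = $9,963.45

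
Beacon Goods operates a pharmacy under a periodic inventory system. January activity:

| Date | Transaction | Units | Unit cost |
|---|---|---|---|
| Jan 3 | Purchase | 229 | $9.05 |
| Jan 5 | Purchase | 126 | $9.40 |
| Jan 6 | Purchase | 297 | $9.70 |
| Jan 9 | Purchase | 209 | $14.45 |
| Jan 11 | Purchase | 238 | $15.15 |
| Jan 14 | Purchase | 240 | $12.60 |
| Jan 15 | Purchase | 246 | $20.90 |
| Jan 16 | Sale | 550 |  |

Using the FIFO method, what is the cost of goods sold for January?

Jan 16, 550 sold [FIFO — oldest first]: 229 @ $9.05 + 126 @ $9.40 + 195 @ $9.70 = $5,148.35
Ending inventory: 102 @ $9.70 + 209 @ $14.45 + 238 @ $15.15 + 240 @ $12.60 + 246 @ $20.90 = $15,780.55

COGS = $5,148.35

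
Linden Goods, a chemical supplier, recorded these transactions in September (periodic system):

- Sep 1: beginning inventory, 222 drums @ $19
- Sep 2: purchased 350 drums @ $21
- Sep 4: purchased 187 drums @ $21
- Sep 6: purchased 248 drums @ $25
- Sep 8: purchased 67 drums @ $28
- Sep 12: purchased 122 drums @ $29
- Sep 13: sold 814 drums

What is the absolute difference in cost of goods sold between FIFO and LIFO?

$2,661

FIFO COGS: 222 @ $19 + 350 @ $21 + 187 @ $21 + 55 @ $25 = $16,870
LIFO COGS: 122 @ $29 + 67 @ $28 + 248 @ $25 + 187 @ $21 + 190 @ $21 = $19,531
Difference = |$16,870 − $19,531| = $2,661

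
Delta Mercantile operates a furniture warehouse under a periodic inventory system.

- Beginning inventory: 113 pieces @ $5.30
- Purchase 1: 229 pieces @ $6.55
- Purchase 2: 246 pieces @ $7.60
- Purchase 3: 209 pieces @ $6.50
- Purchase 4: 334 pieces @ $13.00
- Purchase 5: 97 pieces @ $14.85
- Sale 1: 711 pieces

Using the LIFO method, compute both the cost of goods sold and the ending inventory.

COGS = $7,680.55; ending inventory = $3,428.85

Sale 1 (711) [LIFO — newest first]: 97 @ $14.85 + 334 @ $13.00 + 209 @ $6.50 + 71 @ $7.60 = $7,680.55
Ending inventory: 113 @ $5.30 + 229 @ $6.55 + 175 @ $7.60 = $3,428.85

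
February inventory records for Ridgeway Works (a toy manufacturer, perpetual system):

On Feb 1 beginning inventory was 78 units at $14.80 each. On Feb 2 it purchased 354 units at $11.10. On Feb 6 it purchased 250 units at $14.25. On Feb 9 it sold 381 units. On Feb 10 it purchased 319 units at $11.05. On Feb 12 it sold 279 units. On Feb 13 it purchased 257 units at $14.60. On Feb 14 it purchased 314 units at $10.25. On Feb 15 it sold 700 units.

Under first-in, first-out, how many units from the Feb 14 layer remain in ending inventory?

Feb 9, 381 sold [FIFO — oldest first]: 78 @ $14.80 + 303 @ $11.10 = $4,517.70
Feb 12, 279 sold [FIFO — oldest first]: 51 @ $11.10 + 228 @ $14.25 = $3,815.10
Feb 15, 700 sold [FIFO — oldest first]: 22 @ $14.25 + 319 @ $11.05 + 257 @ $14.60 + 102 @ $10.25 = $8,636.15
Total COGS = $4,517.70 + $3,815.10 + $8,636.15 = $16,968.95
Ending inventory: 212 @ $10.25 = $2,173.00

212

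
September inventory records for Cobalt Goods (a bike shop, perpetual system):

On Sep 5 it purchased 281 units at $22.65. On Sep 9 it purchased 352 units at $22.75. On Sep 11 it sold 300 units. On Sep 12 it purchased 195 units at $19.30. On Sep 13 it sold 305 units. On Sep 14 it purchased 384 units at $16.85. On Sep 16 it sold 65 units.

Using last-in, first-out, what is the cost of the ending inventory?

Sep 11, 300 sold [LIFO — newest first]: 300 @ $22.75 = $6,825.00
Sep 13, 305 sold [LIFO — newest first]: 195 @ $19.30 + 52 @ $22.75 + 58 @ $22.65 = $6,260.20
Sep 16, 65 sold [LIFO — newest first]: 65 @ $16.85 = $1,095.25
Total COGS = $6,825.00 + $6,260.20 + $1,095.25 = $14,180.45
Ending inventory: 223 @ $22.65 + 319 @ $16.85 = $10,426.10

Ending inventory = $10,426.10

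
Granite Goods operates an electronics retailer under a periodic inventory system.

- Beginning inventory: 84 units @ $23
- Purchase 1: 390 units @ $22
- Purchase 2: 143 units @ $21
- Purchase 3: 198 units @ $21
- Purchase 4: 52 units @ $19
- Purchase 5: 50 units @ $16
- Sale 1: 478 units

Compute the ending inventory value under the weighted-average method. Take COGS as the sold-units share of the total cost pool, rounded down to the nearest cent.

Ending inventory = $9,316.67

Sale 1, sell 478: 478/917 × $19,461.00 → $10,144.33
Ending inventory (cost pool remaining) = $9,316.67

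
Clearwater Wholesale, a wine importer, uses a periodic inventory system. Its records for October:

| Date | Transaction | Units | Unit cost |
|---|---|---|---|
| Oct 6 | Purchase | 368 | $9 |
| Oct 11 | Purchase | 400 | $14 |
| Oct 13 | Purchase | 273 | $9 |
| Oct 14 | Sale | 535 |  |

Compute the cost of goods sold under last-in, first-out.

COGS = $6,125

Oct 14, 535 sold [LIFO — newest first]: 273 @ $9 + 262 @ $14 = $6,125
Ending inventory: 368 @ $9 + 138 @ $14 = $5,244
Check: goods available $11,369 = COGS $6,125 + ending $5,244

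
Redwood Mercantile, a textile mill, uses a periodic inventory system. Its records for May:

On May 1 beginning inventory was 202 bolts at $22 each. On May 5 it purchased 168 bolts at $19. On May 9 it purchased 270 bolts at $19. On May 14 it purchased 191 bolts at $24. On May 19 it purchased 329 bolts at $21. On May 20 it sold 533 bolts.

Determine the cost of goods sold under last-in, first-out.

May 20, 533 sold [LIFO — newest first]: 329 @ $21 + 191 @ $24 + 13 @ $19 = $11,740
Ending inventory: 202 @ $22 + 168 @ $19 + 257 @ $19 = $12,519
Check: goods available $24,259 = COGS $11,740 + ending $12,519

COGS = $11,740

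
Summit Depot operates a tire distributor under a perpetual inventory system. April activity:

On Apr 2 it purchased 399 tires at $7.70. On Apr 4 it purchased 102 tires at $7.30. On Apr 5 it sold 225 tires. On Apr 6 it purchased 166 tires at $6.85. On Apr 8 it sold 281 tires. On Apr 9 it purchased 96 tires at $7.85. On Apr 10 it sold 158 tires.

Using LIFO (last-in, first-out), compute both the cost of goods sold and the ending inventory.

COGS = $4,945.30; ending inventory = $762.30

Apr 5, 225 sold [LIFO — newest first]: 102 @ $7.30 + 123 @ $7.70 = $1,691.70
Apr 8, 281 sold [LIFO — newest first]: 166 @ $6.85 + 115 @ $7.70 = $2,022.60
Apr 10, 158 sold [LIFO — newest first]: 96 @ $7.85 + 62 @ $7.70 = $1,231.00
Total COGS = $1,691.70 + $2,022.60 + $1,231.00 = $4,945.30
Ending inventory: 99 @ $7.70 = $762.30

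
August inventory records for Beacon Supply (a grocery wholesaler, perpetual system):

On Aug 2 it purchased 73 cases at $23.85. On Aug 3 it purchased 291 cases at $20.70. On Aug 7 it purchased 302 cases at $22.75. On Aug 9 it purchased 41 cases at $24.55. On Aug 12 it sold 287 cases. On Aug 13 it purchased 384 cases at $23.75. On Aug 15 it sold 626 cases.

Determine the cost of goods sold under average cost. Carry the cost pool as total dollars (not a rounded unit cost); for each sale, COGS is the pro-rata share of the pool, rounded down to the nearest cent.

After Aug 2: 73 on hand, pool $1,741.05 (≈ $23.8500 each)
After Aug 3: 364 on hand, pool $7,764.75 (≈ $21.3317 each)
After Aug 7: 666 on hand, pool $14,635.25 (≈ $21.9748 each)
After Aug 9: 707 on hand, pool $15,641.80 (≈ $22.1242 each)
Aug 12, sell 287: 287/707 × $15,641.80 → $6,349.64
After Aug 13: 804 on hand, pool $18,412.16 (≈ $22.9007 each)
Aug 15, sell 626: 626/804 × $18,412.16 → $14,335.83
Total COGS = $6,349.64 + $14,335.83 = $20,685.47
Ending inventory (cost pool remaining) = $4,076.33
Check: goods available $24,761.80 = COGS $20,685.47 + ending $4,076.33

COGS = $20,685.47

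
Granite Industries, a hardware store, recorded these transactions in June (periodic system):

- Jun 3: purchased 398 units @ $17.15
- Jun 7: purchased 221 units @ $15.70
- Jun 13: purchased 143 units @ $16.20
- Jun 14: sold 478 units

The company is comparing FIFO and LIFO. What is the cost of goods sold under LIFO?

FIFO COGS: 398 @ $17.15 + 80 @ $15.70 = $8,081.70
LIFO COGS: 143 @ $16.20 + 221 @ $15.70 + 114 @ $17.15 = $7,741.40

COGS = $7,741.40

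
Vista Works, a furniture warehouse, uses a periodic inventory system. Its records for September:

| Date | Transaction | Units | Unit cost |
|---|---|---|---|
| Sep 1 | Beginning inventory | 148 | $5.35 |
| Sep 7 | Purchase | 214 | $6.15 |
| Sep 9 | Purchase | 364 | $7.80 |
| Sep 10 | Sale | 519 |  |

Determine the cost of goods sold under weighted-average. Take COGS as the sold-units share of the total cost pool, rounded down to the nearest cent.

COGS = $3,536.56

Sep 10, sell 519: 519/726 × $4,947.10 → $3,536.56
Ending inventory (cost pool remaining) = $1,410.54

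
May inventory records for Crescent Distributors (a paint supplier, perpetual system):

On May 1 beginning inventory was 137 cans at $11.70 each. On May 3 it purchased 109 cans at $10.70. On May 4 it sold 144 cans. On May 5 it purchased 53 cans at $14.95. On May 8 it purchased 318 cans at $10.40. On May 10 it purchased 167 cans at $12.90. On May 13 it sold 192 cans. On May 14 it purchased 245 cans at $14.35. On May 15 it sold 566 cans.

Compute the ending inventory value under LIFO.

Ending inventory = $1,567.15

May 4, 144 sold [LIFO — newest first]: 109 @ $10.70 + 35 @ $11.70 = $1,575.80
May 13, 192 sold [LIFO — newest first]: 167 @ $12.90 + 25 @ $10.40 = $2,414.30
May 15, 566 sold [LIFO — newest first]: 245 @ $14.35 + 293 @ $10.40 + 28 @ $14.95 = $6,981.55
Total COGS = $1,575.80 + $2,414.30 + $6,981.55 = $10,971.65
Ending inventory: 102 @ $11.70 + 25 @ $14.95 = $1,567.15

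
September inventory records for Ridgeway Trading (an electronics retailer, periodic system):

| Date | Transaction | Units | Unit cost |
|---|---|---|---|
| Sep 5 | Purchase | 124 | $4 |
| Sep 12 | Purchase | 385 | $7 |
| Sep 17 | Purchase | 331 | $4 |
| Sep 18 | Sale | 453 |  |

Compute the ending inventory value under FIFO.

Sep 18, 453 sold [FIFO — oldest first]: 124 @ $4 + 329 @ $7 = $2,799
Ending inventory: 56 @ $7 + 331 @ $4 = $1,716
Check: goods available $4,515 = COGS $2,799 + ending $1,716

Ending inventory = $1,716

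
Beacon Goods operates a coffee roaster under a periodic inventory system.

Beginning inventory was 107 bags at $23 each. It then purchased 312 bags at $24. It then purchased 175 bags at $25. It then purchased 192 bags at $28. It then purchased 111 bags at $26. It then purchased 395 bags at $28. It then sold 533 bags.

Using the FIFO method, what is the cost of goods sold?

Sale 1 (533) [FIFO — oldest first]: 107 @ $23 + 312 @ $24 + 114 @ $25 = $12,799
Ending inventory: 61 @ $25 + 192 @ $28 + 111 @ $26 + 395 @ $28 = $20,847

COGS = $12,799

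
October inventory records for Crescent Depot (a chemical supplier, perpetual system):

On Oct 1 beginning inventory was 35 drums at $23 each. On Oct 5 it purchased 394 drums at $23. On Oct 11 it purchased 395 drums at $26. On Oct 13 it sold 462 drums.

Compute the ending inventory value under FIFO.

Ending inventory = $9,412

Oct 13, 462 sold [FIFO — oldest first]: 35 @ $23 + 394 @ $23 + 33 @ $26 = $10,725
Ending inventory: 362 @ $26 = $9,412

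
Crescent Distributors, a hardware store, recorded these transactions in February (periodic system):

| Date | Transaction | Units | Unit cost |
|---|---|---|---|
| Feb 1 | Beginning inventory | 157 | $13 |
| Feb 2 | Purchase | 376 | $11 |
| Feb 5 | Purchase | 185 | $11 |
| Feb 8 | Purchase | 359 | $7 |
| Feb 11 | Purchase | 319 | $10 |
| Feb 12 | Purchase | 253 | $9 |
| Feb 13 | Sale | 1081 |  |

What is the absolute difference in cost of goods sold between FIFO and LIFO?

$1,135

FIFO COGS: 157 @ $13 + 376 @ $11 + 185 @ $11 + 359 @ $7 + 4 @ $10 = $10,765
LIFO COGS: 253 @ $9 + 319 @ $10 + 359 @ $7 + 150 @ $11 = $9,630
Difference = |$10,765 − $9,630| = $1,135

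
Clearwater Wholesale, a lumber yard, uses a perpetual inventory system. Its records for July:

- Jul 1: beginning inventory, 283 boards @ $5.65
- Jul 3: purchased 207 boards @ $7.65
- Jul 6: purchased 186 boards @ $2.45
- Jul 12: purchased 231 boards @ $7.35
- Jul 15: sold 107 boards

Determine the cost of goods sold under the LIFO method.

COGS = $786.45

Jul 15, 107 sold [LIFO — newest first]: 107 @ $7.35 = $786.45
Ending inventory: 283 @ $5.65 + 207 @ $7.65 + 186 @ $2.45 + 124 @ $7.35 = $4,549.60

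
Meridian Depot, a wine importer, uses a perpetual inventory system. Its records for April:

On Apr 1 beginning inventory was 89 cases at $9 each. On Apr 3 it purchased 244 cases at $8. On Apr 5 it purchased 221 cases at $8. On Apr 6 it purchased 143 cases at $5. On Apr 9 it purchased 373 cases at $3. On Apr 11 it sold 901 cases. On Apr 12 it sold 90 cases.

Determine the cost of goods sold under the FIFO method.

Apr 11, 901 sold [FIFO — oldest first]: 89 @ $9 + 244 @ $8 + 221 @ $8 + 143 @ $5 + 204 @ $3 = $5,848
Apr 12, 90 sold [FIFO — oldest first]: 90 @ $3 = $270
Total COGS = $5,848 + $270 = $6,118
Ending inventory: 79 @ $3 = $237

COGS = $6,118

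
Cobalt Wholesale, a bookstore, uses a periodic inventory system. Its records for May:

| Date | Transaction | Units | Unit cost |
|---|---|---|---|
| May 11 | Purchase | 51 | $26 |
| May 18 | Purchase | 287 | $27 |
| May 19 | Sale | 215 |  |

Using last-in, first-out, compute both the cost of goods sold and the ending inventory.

COGS = $5,805; ending inventory = $3,270

May 19, 215 sold [LIFO — newest first]: 215 @ $27 = $5,805
Ending inventory: 51 @ $26 + 72 @ $27 = $3,270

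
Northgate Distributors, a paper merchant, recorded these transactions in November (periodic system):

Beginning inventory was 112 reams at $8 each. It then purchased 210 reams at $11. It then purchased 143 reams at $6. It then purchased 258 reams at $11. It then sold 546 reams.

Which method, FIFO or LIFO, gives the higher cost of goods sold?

FIFO COGS: 112 @ $8 + 210 @ $11 + 143 @ $6 + 81 @ $11 = $4,955
LIFO COGS: 258 @ $11 + 143 @ $6 + 145 @ $11 = $5,291

LIFO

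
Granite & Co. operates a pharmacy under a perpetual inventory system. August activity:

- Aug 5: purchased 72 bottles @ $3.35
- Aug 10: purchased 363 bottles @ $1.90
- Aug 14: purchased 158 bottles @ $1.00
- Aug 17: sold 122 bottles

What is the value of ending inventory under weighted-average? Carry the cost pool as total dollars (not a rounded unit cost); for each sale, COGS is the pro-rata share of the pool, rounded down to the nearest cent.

Ending inventory = $864.88

After Aug 5: 72 on hand, pool $241.20 (≈ $3.3500 each)
After Aug 10: 435 on hand, pool $930.90 (≈ $2.1400 each)
After Aug 14: 593 on hand, pool $1,088.90 (≈ $1.8363 each)
Aug 17, sell 122: 122/593 × $1,088.90 → $224.02
Ending inventory (cost pool remaining) = $864.88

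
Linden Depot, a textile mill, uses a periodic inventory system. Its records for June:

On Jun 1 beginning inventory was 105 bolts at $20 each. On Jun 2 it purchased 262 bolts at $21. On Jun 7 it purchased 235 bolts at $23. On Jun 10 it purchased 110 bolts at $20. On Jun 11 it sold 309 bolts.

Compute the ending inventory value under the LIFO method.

Ending inventory = $8,430

Jun 11, 309 sold [LIFO — newest first]: 110 @ $20 + 199 @ $23 = $6,777
Ending inventory: 105 @ $20 + 262 @ $21 + 36 @ $23 = $8,430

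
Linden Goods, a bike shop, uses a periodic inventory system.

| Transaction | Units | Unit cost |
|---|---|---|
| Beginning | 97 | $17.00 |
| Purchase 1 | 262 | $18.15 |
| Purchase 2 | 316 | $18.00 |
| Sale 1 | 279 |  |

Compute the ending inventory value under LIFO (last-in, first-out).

Sale 1 (279) [LIFO — newest first]: 279 @ $18.00 = $5,022.00
Ending inventory: 97 @ $17.00 + 262 @ $18.15 + 37 @ $18.00 = $7,070.30

Ending inventory = $7,070.30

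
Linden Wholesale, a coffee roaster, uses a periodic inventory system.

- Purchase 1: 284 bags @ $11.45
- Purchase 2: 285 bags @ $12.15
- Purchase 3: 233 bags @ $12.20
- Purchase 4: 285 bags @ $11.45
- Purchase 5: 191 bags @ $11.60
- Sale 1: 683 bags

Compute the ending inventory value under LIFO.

Sale 1 (683) [LIFO — newest first]: 191 @ $11.60 + 285 @ $11.45 + 207 @ $12.20 = $8,004.25
Ending inventory: 284 @ $11.45 + 285 @ $12.15 + 26 @ $12.20 = $7,031.75
Check: goods available $15,036.00 = COGS $8,004.25 + ending $7,031.75

Ending inventory = $7,031.75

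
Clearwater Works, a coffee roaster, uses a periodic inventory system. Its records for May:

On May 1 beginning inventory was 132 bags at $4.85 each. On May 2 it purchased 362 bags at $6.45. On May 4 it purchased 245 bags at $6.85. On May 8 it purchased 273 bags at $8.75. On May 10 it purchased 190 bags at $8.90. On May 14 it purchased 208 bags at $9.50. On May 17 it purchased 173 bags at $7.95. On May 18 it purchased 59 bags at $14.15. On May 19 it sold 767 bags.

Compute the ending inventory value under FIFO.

Ending inventory = $8,020.95

May 19, 767 sold [FIFO — oldest first]: 132 @ $4.85 + 362 @ $6.45 + 245 @ $6.85 + 28 @ $8.75 = $4,898.35
Ending inventory: 245 @ $8.75 + 190 @ $8.90 + 208 @ $9.50 + 173 @ $7.95 + 59 @ $14.15 = $8,020.95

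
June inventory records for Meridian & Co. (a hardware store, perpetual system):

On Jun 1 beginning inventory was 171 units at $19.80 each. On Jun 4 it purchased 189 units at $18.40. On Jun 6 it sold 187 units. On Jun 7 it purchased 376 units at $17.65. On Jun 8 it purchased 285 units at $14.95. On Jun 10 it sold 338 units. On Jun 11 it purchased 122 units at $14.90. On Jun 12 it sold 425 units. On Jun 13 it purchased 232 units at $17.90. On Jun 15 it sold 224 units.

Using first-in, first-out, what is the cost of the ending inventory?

Jun 6, 187 sold [FIFO — oldest first]: 171 @ $19.80 + 16 @ $18.40 = $3,680.20
Jun 10, 338 sold [FIFO — oldest first]: 173 @ $18.40 + 165 @ $17.65 = $6,095.45
Jun 12, 425 sold [FIFO — oldest first]: 211 @ $17.65 + 214 @ $14.95 = $6,923.45
Jun 15, 224 sold [FIFO — oldest first]: 71 @ $14.95 + 122 @ $14.90 + 31 @ $17.90 = $3,434.15
Total COGS = $3,680.20 + $6,095.45 + $6,923.45 + $3,434.15 = $20,133.25
Ending inventory: 201 @ $17.90 = $3,597.90

Ending inventory = $3,597.90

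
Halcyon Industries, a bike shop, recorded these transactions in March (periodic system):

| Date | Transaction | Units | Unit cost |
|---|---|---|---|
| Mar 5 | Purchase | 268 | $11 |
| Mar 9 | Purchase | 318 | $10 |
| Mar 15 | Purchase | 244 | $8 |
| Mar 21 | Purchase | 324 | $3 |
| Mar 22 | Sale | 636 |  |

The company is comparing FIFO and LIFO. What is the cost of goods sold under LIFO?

COGS = $3,604

FIFO COGS: 268 @ $11 + 318 @ $10 + 50 @ $8 = $6,528
LIFO COGS: 324 @ $3 + 244 @ $8 + 68 @ $10 = $3,604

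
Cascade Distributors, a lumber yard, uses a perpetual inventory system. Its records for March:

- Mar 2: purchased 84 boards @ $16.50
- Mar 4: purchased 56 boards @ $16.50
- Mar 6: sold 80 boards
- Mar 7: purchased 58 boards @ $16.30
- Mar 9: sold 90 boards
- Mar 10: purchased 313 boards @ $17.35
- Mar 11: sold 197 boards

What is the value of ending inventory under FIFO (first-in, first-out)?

Mar 6, 80 sold [FIFO — oldest first]: 80 @ $16.50 = $1,320.00
Mar 9, 90 sold [FIFO — oldest first]: 4 @ $16.50 + 56 @ $16.50 + 30 @ $16.30 = $1,479.00
Mar 11, 197 sold [FIFO — oldest first]: 28 @ $16.30 + 169 @ $17.35 = $3,388.55
Total COGS = $1,320.00 + $1,479.00 + $3,388.55 = $6,187.55
Ending inventory: 144 @ $17.35 = $2,498.40

Ending inventory = $2,498.40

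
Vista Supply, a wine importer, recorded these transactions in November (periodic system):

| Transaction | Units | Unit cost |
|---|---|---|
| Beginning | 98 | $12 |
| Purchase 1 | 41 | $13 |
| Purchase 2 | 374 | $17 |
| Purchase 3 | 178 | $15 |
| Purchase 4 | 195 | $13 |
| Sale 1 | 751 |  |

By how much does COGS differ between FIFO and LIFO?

$98

FIFO COGS: 98 @ $12 + 41 @ $13 + 374 @ $17 + 178 @ $15 + 60 @ $13 = $11,517
LIFO COGS: 195 @ $13 + 178 @ $15 + 374 @ $17 + 4 @ $13 = $11,615
Difference = |$11,517 − $11,615| = $98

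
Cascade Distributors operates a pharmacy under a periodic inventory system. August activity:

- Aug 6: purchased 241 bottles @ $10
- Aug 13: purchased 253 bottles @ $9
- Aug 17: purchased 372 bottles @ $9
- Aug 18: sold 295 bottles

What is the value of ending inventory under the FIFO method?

Aug 18, 295 sold [FIFO — oldest first]: 241 @ $10 + 54 @ $9 = $2,896
Ending inventory: 199 @ $9 + 372 @ $9 = $5,139
Check: goods available $8,035 = COGS $2,896 + ending $5,139

Ending inventory = $5,139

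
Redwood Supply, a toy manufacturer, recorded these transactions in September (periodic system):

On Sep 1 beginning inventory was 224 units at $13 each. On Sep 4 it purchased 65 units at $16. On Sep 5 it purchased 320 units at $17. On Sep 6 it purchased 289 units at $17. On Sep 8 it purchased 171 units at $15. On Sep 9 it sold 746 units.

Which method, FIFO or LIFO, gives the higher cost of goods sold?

LIFO

FIFO COGS: 224 @ $13 + 65 @ $16 + 320 @ $17 + 137 @ $17 = $11,721
LIFO COGS: 171 @ $15 + 289 @ $17 + 286 @ $17 = $12,340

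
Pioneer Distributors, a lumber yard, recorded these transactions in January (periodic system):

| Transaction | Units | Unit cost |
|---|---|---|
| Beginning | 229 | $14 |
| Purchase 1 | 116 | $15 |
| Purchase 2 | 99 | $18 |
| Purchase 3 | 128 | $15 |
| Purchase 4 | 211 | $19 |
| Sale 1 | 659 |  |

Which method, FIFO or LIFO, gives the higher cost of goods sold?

FIFO COGS: 229 @ $14 + 116 @ $15 + 99 @ $18 + 128 @ $15 + 87 @ $19 = $10,301
LIFO COGS: 211 @ $19 + 128 @ $15 + 99 @ $18 + 116 @ $15 + 105 @ $14 = $10,921

LIFO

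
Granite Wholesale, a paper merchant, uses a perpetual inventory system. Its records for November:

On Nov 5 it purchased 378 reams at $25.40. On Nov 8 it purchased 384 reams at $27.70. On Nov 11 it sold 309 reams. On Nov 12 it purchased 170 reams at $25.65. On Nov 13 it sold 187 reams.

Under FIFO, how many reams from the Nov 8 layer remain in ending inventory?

Nov 11, 309 sold [FIFO — oldest first]: 309 @ $25.40 = $7,848.60
Nov 13, 187 sold [FIFO — oldest first]: 69 @ $25.40 + 118 @ $27.70 = $5,021.20
Total COGS = $7,848.60 + $5,021.20 = $12,869.80
Ending inventory: 266 @ $27.70 + 170 @ $25.65 = $11,728.70
Check: goods available $24,598.50 = COGS $12,869.80 + ending $11,728.70

266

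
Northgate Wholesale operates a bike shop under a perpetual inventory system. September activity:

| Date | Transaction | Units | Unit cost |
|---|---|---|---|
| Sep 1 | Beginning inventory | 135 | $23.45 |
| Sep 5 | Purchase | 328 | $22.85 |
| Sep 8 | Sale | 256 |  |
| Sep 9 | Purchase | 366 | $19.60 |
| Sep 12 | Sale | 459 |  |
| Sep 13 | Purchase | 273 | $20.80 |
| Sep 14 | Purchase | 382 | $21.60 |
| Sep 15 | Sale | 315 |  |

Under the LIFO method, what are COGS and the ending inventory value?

Sep 8, 256 sold [LIFO — newest first]: 256 @ $22.85 = $5,849.60
Sep 12, 459 sold [LIFO — newest first]: 366 @ $19.60 + 72 @ $22.85 + 21 @ $23.45 = $9,311.25
Sep 15, 315 sold [LIFO — newest first]: 315 @ $21.60 = $6,804.00
Total COGS = $5,849.60 + $9,311.25 + $6,804.00 = $21,964.85
Ending inventory: 114 @ $23.45 + 273 @ $20.80 + 67 @ $21.60 = $9,798.90

COGS = $21,964.85; ending inventory = $9,798.90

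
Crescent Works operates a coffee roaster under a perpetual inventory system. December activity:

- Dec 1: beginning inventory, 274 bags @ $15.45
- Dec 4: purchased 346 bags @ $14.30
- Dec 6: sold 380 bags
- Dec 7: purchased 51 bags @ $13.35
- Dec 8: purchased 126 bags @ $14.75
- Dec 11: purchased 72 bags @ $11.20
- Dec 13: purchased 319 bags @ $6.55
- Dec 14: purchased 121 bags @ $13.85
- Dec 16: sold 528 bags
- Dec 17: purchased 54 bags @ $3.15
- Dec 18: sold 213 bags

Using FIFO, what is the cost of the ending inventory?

Ending inventory = $2,284.80

Dec 6, 380 sold [FIFO — oldest first]: 274 @ $15.45 + 106 @ $14.30 = $5,749.10
Dec 16, 528 sold [FIFO — oldest first]: 240 @ $14.30 + 51 @ $13.35 + 126 @ $14.75 + 72 @ $11.20 + 39 @ $6.55 = $7,033.20
Dec 18, 213 sold [FIFO — oldest first]: 213 @ $6.55 = $1,395.15
Total COGS = $5,749.10 + $7,033.20 + $1,395.15 = $14,177.45
Ending inventory: 67 @ $6.55 + 121 @ $13.85 + 54 @ $3.15 = $2,284.80
Check: goods available $16,462.25 = COGS $14,177.45 + ending $2,284.80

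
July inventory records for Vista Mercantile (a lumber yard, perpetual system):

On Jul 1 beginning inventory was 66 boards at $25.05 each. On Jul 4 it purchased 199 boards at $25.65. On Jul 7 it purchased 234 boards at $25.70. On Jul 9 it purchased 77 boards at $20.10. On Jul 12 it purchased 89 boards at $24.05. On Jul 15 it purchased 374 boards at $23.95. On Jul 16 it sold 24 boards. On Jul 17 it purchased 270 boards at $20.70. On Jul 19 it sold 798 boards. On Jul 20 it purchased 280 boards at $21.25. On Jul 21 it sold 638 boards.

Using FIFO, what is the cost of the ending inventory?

Ending inventory = $2,741.25

Jul 16, 24 sold [FIFO — oldest first]: 24 @ $25.05 = $601.20
Jul 19, 798 sold [FIFO — oldest first]: 42 @ $25.05 + 199 @ $25.65 + 234 @ $25.70 + 77 @ $20.10 + 89 @ $24.05 + 157 @ $23.95 = $19,618.55
Jul 21, 638 sold [FIFO — oldest first]: 217 @ $23.95 + 270 @ $20.70 + 151 @ $21.25 = $13,994.90
Total COGS = $601.20 + $19,618.55 + $13,994.90 = $34,214.65
Ending inventory: 129 @ $21.25 = $2,741.25
Check: goods available $36,955.90 = COGS $34,214.65 + ending $2,741.25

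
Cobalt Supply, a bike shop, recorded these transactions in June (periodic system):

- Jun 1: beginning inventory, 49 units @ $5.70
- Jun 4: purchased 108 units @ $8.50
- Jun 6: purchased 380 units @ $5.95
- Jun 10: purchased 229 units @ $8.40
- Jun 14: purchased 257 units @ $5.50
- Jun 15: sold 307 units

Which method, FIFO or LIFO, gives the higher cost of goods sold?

FIFO

FIFO COGS: 49 @ $5.70 + 108 @ $8.50 + 150 @ $5.95 = $2,089.80
LIFO COGS: 257 @ $5.50 + 50 @ $8.40 = $1,833.50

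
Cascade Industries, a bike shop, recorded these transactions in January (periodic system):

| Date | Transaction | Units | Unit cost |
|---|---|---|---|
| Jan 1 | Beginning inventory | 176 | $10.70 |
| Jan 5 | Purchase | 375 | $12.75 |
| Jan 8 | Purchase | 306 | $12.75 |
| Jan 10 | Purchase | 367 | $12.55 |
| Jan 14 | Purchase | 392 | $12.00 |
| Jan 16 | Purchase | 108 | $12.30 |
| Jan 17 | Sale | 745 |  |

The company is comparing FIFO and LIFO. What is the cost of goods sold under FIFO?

FIFO COGS: 176 @ $10.70 + 375 @ $12.75 + 194 @ $12.75 = $9,137.95
LIFO COGS: 108 @ $12.30 + 392 @ $12.00 + 245 @ $12.55 = $9,107.15

COGS = $9,137.95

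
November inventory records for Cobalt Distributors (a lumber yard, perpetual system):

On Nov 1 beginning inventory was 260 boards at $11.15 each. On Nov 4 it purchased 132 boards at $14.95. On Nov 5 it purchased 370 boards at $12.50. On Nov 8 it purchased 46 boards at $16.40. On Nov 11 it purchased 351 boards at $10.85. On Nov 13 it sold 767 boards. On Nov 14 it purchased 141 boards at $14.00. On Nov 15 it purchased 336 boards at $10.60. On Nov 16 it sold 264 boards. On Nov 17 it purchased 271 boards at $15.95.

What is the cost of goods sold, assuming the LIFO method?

Nov 13, 767 sold [LIFO — newest first]: 351 @ $10.85 + 46 @ $16.40 + 370 @ $12.50 = $9,187.75
Nov 16, 264 sold [LIFO — newest first]: 264 @ $10.60 = $2,798.40
Total COGS = $9,187.75 + $2,798.40 = $11,986.15
Ending inventory: 260 @ $11.15 + 132 @ $14.95 + 141 @ $14.00 + 72 @ $10.60 + 271 @ $15.95 = $11,932.05

COGS = $11,986.15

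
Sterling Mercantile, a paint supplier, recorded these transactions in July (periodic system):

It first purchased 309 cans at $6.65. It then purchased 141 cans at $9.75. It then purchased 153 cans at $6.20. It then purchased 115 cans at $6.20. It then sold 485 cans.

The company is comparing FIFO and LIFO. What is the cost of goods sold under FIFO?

COGS = $3,646.60

FIFO COGS: 309 @ $6.65 + 141 @ $9.75 + 35 @ $6.20 = $3,646.60
LIFO COGS: 115 @ $6.20 + 153 @ $6.20 + 141 @ $9.75 + 76 @ $6.65 = $3,541.75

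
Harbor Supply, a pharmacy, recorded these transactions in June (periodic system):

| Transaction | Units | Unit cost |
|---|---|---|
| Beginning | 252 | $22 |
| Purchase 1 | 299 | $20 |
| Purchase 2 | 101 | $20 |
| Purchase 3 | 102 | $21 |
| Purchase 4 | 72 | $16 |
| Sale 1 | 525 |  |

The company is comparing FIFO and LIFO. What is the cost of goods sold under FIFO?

FIFO COGS: 252 @ $22 + 273 @ $20 = $11,004
LIFO COGS: 72 @ $16 + 102 @ $21 + 101 @ $20 + 250 @ $20 = $10,314

COGS = $11,004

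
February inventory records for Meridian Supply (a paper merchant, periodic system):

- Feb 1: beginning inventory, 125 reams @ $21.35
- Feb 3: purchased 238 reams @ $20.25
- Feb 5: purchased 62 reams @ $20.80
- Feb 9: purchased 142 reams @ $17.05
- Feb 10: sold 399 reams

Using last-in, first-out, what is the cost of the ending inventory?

Ending inventory = $3,539.50

Feb 10, 399 sold [LIFO — newest first]: 142 @ $17.05 + 62 @ $20.80 + 195 @ $20.25 = $7,659.45
Ending inventory: 125 @ $21.35 + 43 @ $20.25 = $3,539.50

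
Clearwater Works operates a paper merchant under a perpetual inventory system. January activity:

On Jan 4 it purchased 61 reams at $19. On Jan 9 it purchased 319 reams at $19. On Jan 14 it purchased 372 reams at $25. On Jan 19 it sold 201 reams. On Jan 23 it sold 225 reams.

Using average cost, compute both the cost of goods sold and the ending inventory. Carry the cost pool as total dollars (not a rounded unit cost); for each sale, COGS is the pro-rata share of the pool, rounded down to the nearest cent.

After Jan 4: 61 on hand, pool $1,159.00 (≈ $19.0000 each)
After Jan 9: 380 on hand, pool $7,220.00 (≈ $19.0000 each)
After Jan 14: 752 on hand, pool $16,520.00 (≈ $21.9681 each)
Jan 19, sell 201: 201/752 × $16,520.00 → $4,415.58
Jan 23, sell 225: 225/551 × $12,104.42 → $4,942.82
Total COGS = $4,415.58 + $4,942.82 = $9,358.40
Ending inventory (cost pool remaining) = $7,161.60

COGS = $9,358.40; ending inventory = $7,161.60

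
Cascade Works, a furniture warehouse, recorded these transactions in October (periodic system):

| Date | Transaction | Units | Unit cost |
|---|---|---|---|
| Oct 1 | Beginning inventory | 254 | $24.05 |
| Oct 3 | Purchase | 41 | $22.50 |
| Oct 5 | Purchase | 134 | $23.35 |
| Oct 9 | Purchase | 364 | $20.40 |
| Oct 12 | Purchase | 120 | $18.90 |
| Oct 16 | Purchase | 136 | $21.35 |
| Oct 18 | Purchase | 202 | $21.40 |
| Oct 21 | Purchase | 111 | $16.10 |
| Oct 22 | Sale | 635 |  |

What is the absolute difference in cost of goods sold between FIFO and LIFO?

$1,734.60

FIFO COGS: 254 @ $24.05 + 41 @ $22.50 + 134 @ $23.35 + 206 @ $20.40 = $14,362.50
LIFO COGS: 111 @ $16.10 + 202 @ $21.40 + 136 @ $21.35 + 120 @ $18.90 + 66 @ $20.40 = $12,627.90
Difference = |$14,362.50 − $12,627.90| = $1,734.60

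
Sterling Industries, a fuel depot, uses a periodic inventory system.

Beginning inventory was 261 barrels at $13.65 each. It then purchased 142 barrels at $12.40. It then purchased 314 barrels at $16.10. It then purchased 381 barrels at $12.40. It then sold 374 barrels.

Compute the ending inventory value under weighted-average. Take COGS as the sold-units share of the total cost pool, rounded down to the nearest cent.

Sale 1, sell 374: 374/1098 × $15,103.25 → $5,144.45
Ending inventory (cost pool remaining) = $9,958.80
Check: goods available $15,103.25 = COGS $5,144.45 + ending $9,958.80

Ending inventory = $9,958.80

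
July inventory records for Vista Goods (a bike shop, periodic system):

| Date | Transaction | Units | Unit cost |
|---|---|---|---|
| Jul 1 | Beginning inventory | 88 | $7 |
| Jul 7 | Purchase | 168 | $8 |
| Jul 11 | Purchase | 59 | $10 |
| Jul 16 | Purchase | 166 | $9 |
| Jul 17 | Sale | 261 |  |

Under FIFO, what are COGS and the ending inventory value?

Jul 17, 261 sold [FIFO — oldest first]: 88 @ $7 + 168 @ $8 + 5 @ $10 = $2,010
Ending inventory: 54 @ $10 + 166 @ $9 = $2,034

COGS = $2,010; ending inventory = $2,034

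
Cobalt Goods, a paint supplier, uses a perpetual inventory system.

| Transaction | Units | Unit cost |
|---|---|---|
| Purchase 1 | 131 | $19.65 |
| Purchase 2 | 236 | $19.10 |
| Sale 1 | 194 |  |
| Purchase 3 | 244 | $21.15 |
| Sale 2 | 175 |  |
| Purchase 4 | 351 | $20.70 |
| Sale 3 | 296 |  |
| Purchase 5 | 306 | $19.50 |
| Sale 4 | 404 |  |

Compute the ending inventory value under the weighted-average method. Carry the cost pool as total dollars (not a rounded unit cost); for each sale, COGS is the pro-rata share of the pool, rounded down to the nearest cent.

Ending inventory = $3,985.36

After Purchase 1: 131 on hand, pool $2,574.15 (≈ $19.6500 each)
After Purchase 2: 367 on hand, pool $7,081.75 (≈ $19.2963 each)
Sale 1, sell 194: 194/367 × $7,081.75 → $3,743.48
After Purchase 3: 417 on hand, pool $8,498.87 (≈ $20.3810 each)
Sale 2, sell 175: 175/417 × $8,498.87 → $3,566.67
After Purchase 4: 593 on hand, pool $12,197.90 (≈ $20.5698 each)
Sale 3, sell 296: 296/593 × $12,197.90 → $6,088.66
After Purchase 5: 603 on hand, pool $12,076.24 (≈ $20.0269 each)
Sale 4, sell 404: 404/603 × $12,076.24 → $8,090.88
Total COGS = $3,743.48 + $3,566.67 + $6,088.66 + $8,090.88 = $21,489.69
Ending inventory (cost pool remaining) = $3,985.36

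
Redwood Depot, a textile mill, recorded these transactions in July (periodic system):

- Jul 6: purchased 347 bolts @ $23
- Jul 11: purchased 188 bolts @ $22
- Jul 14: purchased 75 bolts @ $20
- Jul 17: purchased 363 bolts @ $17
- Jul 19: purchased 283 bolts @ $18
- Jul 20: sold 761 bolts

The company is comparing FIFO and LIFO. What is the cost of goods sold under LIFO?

COGS = $13,645

FIFO COGS: 347 @ $23 + 188 @ $22 + 75 @ $20 + 151 @ $17 = $16,184
LIFO COGS: 283 @ $18 + 363 @ $17 + 75 @ $20 + 40 @ $22 = $13,645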